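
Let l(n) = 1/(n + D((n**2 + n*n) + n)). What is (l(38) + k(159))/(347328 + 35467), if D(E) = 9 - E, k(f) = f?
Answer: 91552/220413361 ≈ 0.00041537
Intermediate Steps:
l(n) = 1/(9 - 2*n**2) (l(n) = 1/(n + (9 - ((n**2 + n*n) + n))) = 1/(n + (9 - ((n**2 + n**2) + n))) = 1/(n + (9 - (2*n**2 + n))) = 1/(n + (9 - (n + 2*n**2))) = 1/(n + (9 + (-n - 2*n**2))) = 1/(n + (9 - n - 2*n**2)) = 1/(9 - 2*n**2))
(l(38) + k(159))/(347328 + 35467) = (-1/(-9 + 2*38**2) + 159)/(347328 + 35467) = (-1/(-9 + 2*1444) + 159)/382795 = (-1/(-9 + 2888) + 159)*(1/382795) = (-1/2879 + 159)*(1/382795) = (457760/2879)*(1/382795) = 91552/220413361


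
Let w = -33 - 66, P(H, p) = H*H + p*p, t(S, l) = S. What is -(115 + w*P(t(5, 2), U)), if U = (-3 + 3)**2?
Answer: 2360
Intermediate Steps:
U = 0 (U = 0**2 = 0)
P(H, p) = H**2 + p**2
w = -99
-(115 + w*P(t(5, 2), U)) = -(115 - 99*(5**2 + 0**2)) = -(115 - 99*(25 + 0)) = -(115 - 99*25) = -(115 - 2475) = -1*(-2360) = 2360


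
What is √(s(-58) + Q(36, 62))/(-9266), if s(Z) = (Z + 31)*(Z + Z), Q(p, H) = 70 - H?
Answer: -√785/4633 ≈ -0.0060475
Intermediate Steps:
s(Z) = 2*Z*(31 + Z) (s(Z) = (31 + Z)*(2*Z) = 2*Z*(31 + Z))
√(s(-58) + Q(36, 62))/(-9266) = √(2*(-58)*(31 - 58) + (70 - 1*62))/(-9266) = √(2*(-58)*(-27) + (70 - 62))*(-1/9266) = √(3132 + 8)*(-1/9266) = √3140*(-1/9266) = (2*√785)*(-1/9266) = -√785/4633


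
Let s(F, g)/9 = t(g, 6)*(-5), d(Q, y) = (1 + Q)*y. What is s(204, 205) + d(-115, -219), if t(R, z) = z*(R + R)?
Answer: -85734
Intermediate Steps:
d(Q, y) = y*(1 + Q)
t(R, z) = 2*R*z (t(R, z) = z*(2*R) = 2*R*z)
s(F, g) = -540*g (s(F, g) = 9*((2*g*6)*(-5)) = 9*((12*g)*(-5)) = 9*(-60*g) = -540*g)
s(204, 205) + d(-115, -219) = -540*205 - 219*(1 - 115) = -110700 - 219*(-114) = -110700 + 24966 = -85734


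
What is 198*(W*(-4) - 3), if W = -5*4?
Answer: 15246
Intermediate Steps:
W = -20
198*(W*(-4) - 3) = 198*(-20*(-4) - 3) = 198*(80 - 3) = 198*77 = 15246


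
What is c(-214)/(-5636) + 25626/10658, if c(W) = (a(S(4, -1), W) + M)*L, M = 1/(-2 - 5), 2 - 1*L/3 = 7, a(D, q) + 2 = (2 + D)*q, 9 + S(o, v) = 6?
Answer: 624042081/210239708 ≈ 2.9682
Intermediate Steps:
S(o, v) = -3 (S(o, v) = -9 + 6 = -3)
a(D, q) = -2 + q*(2 + D) (a(D, q) = -2 + (2 + D)*q = -2 + q*(2 + D))
L = -15 (L = 6 - 3*7 = 6 - 21 = -15)
M = -1/7 (M = 1/(-7) = -1/7 ≈ -0.14286)
c(W) = 225/7 + 15*W (c(W) = ((-2 + 2*W - 3*W) - 1/7)*(-15) = ((-2 - W) - 1/7)*(-15) = (-15/7 - W)*(-15) = 225/7 + 15*W)
c(-214)/(-5636) + 25626/10658 = (225/7 + 15*(-214))/(-5636) + 25626/10658 = (225/7 - 3210)*(-1/5636) + 25626*(1/10658) = -22245/7*(-1/5636) + 12813/5329 = 22245/39452 + 12813/5329 = 624042081/210239708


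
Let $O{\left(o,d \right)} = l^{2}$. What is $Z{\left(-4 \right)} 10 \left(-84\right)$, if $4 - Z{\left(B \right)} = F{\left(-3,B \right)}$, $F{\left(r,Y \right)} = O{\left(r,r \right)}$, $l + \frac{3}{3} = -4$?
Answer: $17640$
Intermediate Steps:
$l = -5$ ($l = -1 - 4 = -5$)
$O{\left(o,d \right)} = 25$ ($O{\left(o,d \right)} = \left(-5\right)^{2} = 25$)
$F{\left(r,Y \right)} = 25$
$Z{\left(B \right)} = -21$ ($Z{\left(B \right)} = 4 - 25 = -21$)
$Z{\left(-4 \right)} 10 \left(-84\right) = - 21 \cdot 10 \left(-84\right) = \left(-21\right) \left(-840\right) = 17640$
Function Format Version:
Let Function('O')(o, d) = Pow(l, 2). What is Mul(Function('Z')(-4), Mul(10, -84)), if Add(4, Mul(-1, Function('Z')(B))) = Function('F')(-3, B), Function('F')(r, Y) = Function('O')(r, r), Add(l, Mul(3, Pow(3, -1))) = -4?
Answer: 17640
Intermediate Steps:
l = -5 (l = Add(-1, -4) = -5)
Function('O')(o, d) = 25 (Function('O')(o, d) = Pow(-5, 2) = 25)
Function('F')(r, Y) = 25
Function('Z')(B) = -21 (Function('Z')(B) = Add(4, Mul(-1, 25)) = Add(4, -25) = -21)
Mul(Function('Z')(-4), Mul(10, -84)) = Mul(-21, Mul(10, -84)) = Mul(-21, -840) = 17640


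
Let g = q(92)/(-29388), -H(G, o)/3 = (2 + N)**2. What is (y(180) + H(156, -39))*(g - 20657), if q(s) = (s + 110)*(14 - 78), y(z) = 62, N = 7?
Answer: 27469238207/7347 ≈ 3.7388e+6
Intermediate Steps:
q(s) = -7040 - 64*s (q(s) = (110 + s)*(-64) = -7040 - 64*s)
H(G, o) = -243 (H(G, o) = -3*(2 + 7)**2 = -3*9**2 = -3*81 = -243)
g = 3232/7347 (g = (-7040 - 64*92)/(-29388) = (-7040 - 5888)*(-1/29388) = -12928*(-1/29388) = 3232/7347 ≈ 0.43991)
(y(180) + H(156, -39))*(g - 20657) = (62 - 243)*(3232/7347 - 20657) = -181*(-151763747/7347) = 27469238207/7347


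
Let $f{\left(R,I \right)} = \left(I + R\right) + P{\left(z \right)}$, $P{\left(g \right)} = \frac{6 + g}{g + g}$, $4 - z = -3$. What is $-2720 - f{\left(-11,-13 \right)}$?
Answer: $- \frac{37757}{14} \approx -2696.9$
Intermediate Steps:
$z = 7$ ($z = 4 - -3 = 4 + 3 = 7$)
$P{\left(g \right)} = \frac{6 + g}{2 g}$
$f{\left(R,I \right)} = \frac{13}{14} + I + R$ ($f{\left(R,I \right)} = \left(I + R\right) + \frac{6 + 7}{2 \cdot 7} = \left(I + R\right) + \frac{1}{2} \cdot \frac{1}{7} \cdot 13 = \left(I + R\right) + \frac{13}{14} = \frac{13}{14} + I + R$)
$-2720 - f{\left(-11,-13 \right)} = -2720 - \left(\frac{13}{14} - 13 - 11\right) = -2720 - - \frac{323}{14} = -2720 + \frac{323}{14} = - \frac{37757}{14}$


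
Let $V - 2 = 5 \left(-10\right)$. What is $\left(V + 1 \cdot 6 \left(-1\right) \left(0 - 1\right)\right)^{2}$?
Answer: $1764$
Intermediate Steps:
$V = -48$ ($V = 2 + 5 \left(-10\right) = 2 - 50 = -48$)
$\left(V + 1 \cdot 6 \left(-1\right) \left(0 - 1\right)\right)^{2} = \left(-48 + 1 \cdot 6 \left(-1\right) \left(0 - 1\right)\right)^{2} = \left(-48 + 6 \left(-1\right) \left(-1\right)\right)^{2} = \left(-48 - -6\right)^{2} = \left(-48 + 6\right)^{2} = \left(-42\right)^{2} = 1764$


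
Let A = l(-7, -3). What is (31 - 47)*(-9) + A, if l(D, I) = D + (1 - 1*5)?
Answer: 133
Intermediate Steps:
l(D, I) = -4 + D (l(D, I) = D + (1 - 5) = D - 4 = -4 + D)
A = -11 (A = -4 - 7 = -11)
(31 - 47)*(-9) + A = (31 - 47)*(-9) - 11 = -16*(-9) - 11 = 144 - 11 = 133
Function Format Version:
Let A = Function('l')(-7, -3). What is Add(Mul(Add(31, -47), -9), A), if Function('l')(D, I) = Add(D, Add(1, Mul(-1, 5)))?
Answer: 133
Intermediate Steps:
Function('l')(D, I) = Add(-4, D) (Function('l')(D, I) = Add(D, Add(1, -5)) = Add(D, -4) = Add(-4, D))
A = -11 (A = Add(-4, -7) = -11)
Add(Mul(Add(31, -47), -9), A) = Add(Mul(Add(31, -47), -9), -11) = Add(Mul(-16, -9), -11) = Add(144, -11) = 133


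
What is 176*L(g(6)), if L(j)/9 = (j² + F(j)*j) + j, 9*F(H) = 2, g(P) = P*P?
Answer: 2122560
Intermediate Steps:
g(P) = P²
F(H) = 2/9 (F(H) = (⅑)*2 = 2/9)
L(j) = 9*j² + 11*j (L(j) = 9*((j² + 2*j/9) + j) = 9*(j² + 11*j/9) = 9*j² + 11*j)
176*L(g(6)) = 176*(6²*(11 + 9*6²)) = 176*(36*(11 + 9*36)) = 176*(36*(11 + 324)) = 176*(36*335) = 176*12060 = 2122560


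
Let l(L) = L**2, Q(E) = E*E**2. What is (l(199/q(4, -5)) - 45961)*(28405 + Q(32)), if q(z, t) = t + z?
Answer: -389060280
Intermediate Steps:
Q(E) = E**3
(l(199/q(4, -5)) - 45961)*(28405 + Q(32)) = ((199/(-5 + 4))**2 - 45961)*(28405 + 32**3) = ((199/(-1))**2 - 45961)*(28405 + 32768) = ((199*(-1))**2 - 45961)*61173 = ((-199)**2 - 45961)*61173 = (39601 - 45961)*61173 = -6360*61173 = -389060280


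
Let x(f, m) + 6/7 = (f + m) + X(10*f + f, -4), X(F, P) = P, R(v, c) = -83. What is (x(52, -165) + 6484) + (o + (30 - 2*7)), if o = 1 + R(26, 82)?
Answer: 44101/7 ≈ 6300.1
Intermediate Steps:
o = -82 (o = 1 - 83 = -82)
x(f, m) = -34/7 + f + m (x(f, m) = -6/7 + ((f + m) - 4) = -6/7 + (-4 + f + m) = -34/7 + f + m)
(x(52, -165) + 6484) + (o + (30 - 2*7)) = ((-34/7 + 52 - 165) + 6484) + (-82 + (30 - 2*7)) = (-825/7 + 6484) + (-82 + (30 - 14)) = 44563/7 + (-82 + 16) = 44563/7 - 66 = 44101/7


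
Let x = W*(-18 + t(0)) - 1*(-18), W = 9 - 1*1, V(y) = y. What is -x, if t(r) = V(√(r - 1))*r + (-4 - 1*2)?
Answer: 174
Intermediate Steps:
W = 8 (W = 9 - 1 = 8)
t(r) = -6 + r*√(-1 + r) (t(r) = √(r - 1)*r + (-4 - 1*2) = √(-1 + r)*r + (-4 - 2) = r*√(-1 + r) - 6 = -6 + r*√(-1 + r))
x = -174 (x = 8*(-18 + (-6 + 0*√(-1 + 0))) - 1*(-18) = 8*(-18 + (-6 + 0*√(-1))) + 18 = 8*(-18 + (-6 + 0*I)) + 18 = 8*(-18 + (-6 + 0)) + 18 = 8*(-18 - 6) + 18 = 8*(-24) + 18 = -192 + 18 = -174)
-x = -1*(-174) = 174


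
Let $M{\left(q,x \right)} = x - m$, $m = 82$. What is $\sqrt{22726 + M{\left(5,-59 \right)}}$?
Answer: $\sqrt{22585} \approx 150.28$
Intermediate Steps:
$M{\left(q,x \right)} = -82 + x$ ($M{\left(q,x \right)} = x - 82 = -82 + x$)
$\sqrt{22726 + M{\left(5,-59 \right)}} = \sqrt{22726 - 141} = \sqrt{22585}$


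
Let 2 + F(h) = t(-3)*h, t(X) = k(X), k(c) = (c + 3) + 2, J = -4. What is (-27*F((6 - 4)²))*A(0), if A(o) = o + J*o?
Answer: 0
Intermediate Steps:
k(c) = 5 + c (k(c) = (3 + c) + 2 = 5 + c)
t(X) = 5 + X
A(o) = -3*o (A(o) = o - 4*o = -3*o)
F(h) = -2 + 2*h (F(h) = -2 + (5 - 3)*h = -2 + 2*h)
(-27*F((6 - 4)²))*A(0) = (-27*(-2 + 2*(6 - 4)²))*(-3*0) = -27*(-2 + 2*2²)*0 = -27*(-2 + 2*4)*0 = -27*(-2 + 8)*0 = -27*6*0 = -162*0 = 0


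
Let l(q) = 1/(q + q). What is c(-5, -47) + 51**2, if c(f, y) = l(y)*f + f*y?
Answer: 266589/94 ≈ 2836.1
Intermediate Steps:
l(q) = 1/(2*q)
c(f, y) = f*y + f/(2*y) (c(f, y) = (1/(2*y))*f + f*y = f/(2*y) + f*y = f*y + f/(2*y))
c(-5, -47) + 51**2 = (-5*(-47) + (1/2)*(-5)/(-47)) + 51**2 = (235 + (1/2)*(-5)*(-1/47)) + 2601 = (235 + 5/94) + 2601 = 22095/94 + 2601 = 266589/94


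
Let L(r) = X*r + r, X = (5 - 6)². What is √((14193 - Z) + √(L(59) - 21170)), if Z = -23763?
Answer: √(37956 + 2*I*√5263) ≈ 194.82 + 0.3724*I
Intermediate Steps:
X = 1 (X = (-1)² = 1)
L(r) = 2*r (L(r) = 1*r + r = r + r = 2*r)
√((14193 - Z) + √(L(59) - 21170)) = √((14193 - 1*(-23763)) + √(2*59 - 21170)) = √((14193 + 23763) + √(118 - 21170)) = √(37956 + √(-21052)) = √(37956 + 2*I*√5263)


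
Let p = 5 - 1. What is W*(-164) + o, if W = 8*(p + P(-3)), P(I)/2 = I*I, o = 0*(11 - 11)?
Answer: -28864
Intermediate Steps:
p = 4
o = 0 (o = 0*0 = 0)
P(I) = 2*I² (P(I) = 2*(I*I) = 2*I²)
W = 176 (W = 8*(4 + 2*(-3)²) = 8*(4 + 2*9) = 8*(4 + 18) = 8*22 = 176)
W*(-164) + o = 176*(-164) + 0 = -28864 + 0 = -28864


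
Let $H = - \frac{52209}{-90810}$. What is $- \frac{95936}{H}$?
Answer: $- \frac{967994240}{5801} \approx -1.6687 \cdot 10^{5}$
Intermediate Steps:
$H = \frac{5801}{10090}$ ($H = \left(-52209\right) \left(- \frac{1}{90810}\right) = \frac{5801}{10090} \approx 0.57493$)
$- \frac{95936}{H} = - \frac{95936}{\frac{5801}{10090}} = \left(-95936\right) \frac{10090}{5801} = - \frac{967994240}{5801}$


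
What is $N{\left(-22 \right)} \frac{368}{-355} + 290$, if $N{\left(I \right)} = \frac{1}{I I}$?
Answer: $\frac{12456858}{42955} \approx 290.0$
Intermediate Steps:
$N{\left(I \right)} = \frac{1}{I^{2}}$
$N{\left(-22 \right)} \frac{368}{-355} + 290 = \frac{368 \frac{1}{-355}}{484} + 290 = \frac{368 \left(- \frac{1}{355}\right)}{484} + 290 = \frac{1}{484} \left(- \frac{368}{355}\right) + 290 = - \frac{92}{42955} + 290 = \frac{12456858}{42955}$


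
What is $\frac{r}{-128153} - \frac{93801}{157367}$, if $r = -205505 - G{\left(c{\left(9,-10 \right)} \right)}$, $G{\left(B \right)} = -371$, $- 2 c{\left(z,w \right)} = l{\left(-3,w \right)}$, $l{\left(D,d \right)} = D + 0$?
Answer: $\frac{20260442625}{20167053151} \approx 1.0046$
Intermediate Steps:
$l{\left(D,d \right)} = D$
$c{\left(z,w \right)} = \frac{3}{2}$ ($c{\left(z,w \right)} = \left(- \frac{1}{2}\right) \left(-3\right) = \frac{3}{2}$)
$r = -205134$ ($r = -205505 - -371 = -205505 + 371 = -205134$)
$\frac{r}{-128153} - \frac{93801}{157367} = - \frac{205134}{-128153} - \frac{93801}{157367} = \left(-205134\right) \left(- \frac{1}{128153}\right) - \frac{93801}{157367} = \frac{205134}{128153} - \frac{93801}{157367} = \frac{20260442625}{20167053151}$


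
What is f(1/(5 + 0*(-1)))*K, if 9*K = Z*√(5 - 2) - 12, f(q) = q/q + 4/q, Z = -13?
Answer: -28 - 91*√3/3 ≈ -80.539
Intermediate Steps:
f(q) = 1 + 4/q
K = -4/3 - 13*√3/9 (K = (-13*√(5 - 2) - 12)/9 = (-13*√3 - 12)/9 = (-12 - 13*√3)/9 = -4/3 - 13*√3/9 ≈ -3.8352)
f(1/(5 + 0*(-1)))*K = ((4 + 1/(5 + 0*(-1)))/(1/(5 + 0*(-1))))*(-4/3 - 13*√3/9) = ((4 + 1/(5 + 0))/(1/(5 + 0)))*(-4/3 - 13*√3/9) = ((4 + 1/5)/(1/5))*(-4/3 - 13*√3/9) = ((4 + ⅕)/(⅕))*(-4/3 - 13*√3/9) = (5*(21/5))*(-4/3 - 13*√3/9) = 21*(-4/3 - 13*√3/9) = -28 - 91*√3/3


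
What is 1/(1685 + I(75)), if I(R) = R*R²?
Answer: 1/423560 ≈ 2.3609e-6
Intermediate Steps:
I(R) = R³
1/(1685 + I(75)) = 1/(1685 + 75³) = 1/(1685 + 421875) = 1/423560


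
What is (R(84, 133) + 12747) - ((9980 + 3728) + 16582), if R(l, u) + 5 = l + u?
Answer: -17331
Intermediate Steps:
R(l, u) = -5 + l + u (R(l, u) = -5 + (l + u) = -5 + l + u)
(R(84, 133) + 12747) - ((9980 + 3728) + 16582) = ((-5 + 84 + 133) + 12747) - ((9980 + 3728) + 16582) = (212 + 12747) - (13708 + 16582) = 12959 - 1*30290 = 12959 - 30290 = -17331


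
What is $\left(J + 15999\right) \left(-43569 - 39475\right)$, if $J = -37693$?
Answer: $1801556536$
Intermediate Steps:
$\left(J + 15999\right) \left(-43569 - 39475\right) = \left(-37693 + 15999\right) \left(-43569 - 39475\right) = \left(-21694\right) \left(-83044\right) = 1801556536$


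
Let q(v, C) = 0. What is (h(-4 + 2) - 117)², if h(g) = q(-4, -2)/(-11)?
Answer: 13689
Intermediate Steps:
h(g) = 0 (h(g) = 0/(-11) = 0*(-1/11) = 0)
(h(-4 + 2) - 117)² = (0 - 117)² = (-117)² = 13689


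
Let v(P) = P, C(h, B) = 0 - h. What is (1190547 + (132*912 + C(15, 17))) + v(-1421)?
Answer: 1309495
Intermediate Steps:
C(h, B) = -h
(1190547 + (132*912 + C(15, 17))) + v(-1421) = (1190547 + (132*912 - 1*15)) - 1421 = (1190547 + (120384 - 15)) - 1421 = (1190547 + 120369) - 1421 = 1310916 - 1421 = 1309495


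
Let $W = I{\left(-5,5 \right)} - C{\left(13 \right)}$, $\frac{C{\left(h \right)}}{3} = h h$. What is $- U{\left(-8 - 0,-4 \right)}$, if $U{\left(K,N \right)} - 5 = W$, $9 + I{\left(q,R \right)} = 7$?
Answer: $504$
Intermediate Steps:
$I{\left(q,R \right)} = -2$ ($I{\left(q,R \right)} = -9 + 7 = -2$)
$C{\left(h \right)} = 3 h^{2}$ ($C{\left(h \right)} = 3 h h = 3 h^{2}$)
$W = -509$ ($W = -2 - 3 \cdot 13^{2} = -2 - 3 \cdot 169 = -2 - 507 = -509$)
$U{\left(K,N \right)} = -504$ ($U{\left(K,N \right)} = 5 - 509 = -504$)
$- U{\left(-8 - 0,-4 \right)} = \left(-1\right) \left(-504\right) = 504$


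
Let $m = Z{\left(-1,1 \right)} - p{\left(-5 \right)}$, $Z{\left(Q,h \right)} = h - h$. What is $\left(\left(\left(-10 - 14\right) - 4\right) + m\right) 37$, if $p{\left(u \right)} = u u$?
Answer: $-1961$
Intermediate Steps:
$Z{\left(Q,h \right)} = 0$
$p{\left(u \right)} = u^{2}$
$m = -25$ ($m = 0 - \left(-5\right)^{2} = 0 - 25 = -25$)
$\left(\left(\left(-10 - 14\right) - 4\right) + m\right) 37 = \left(\left(\left(-10 - 14\right) - 4\right) - 25\right) 37 = \left(\left(-24 - 4\right) - 25\right) 37 = \left(-28 - 25\right) 37 = \left(-53\right) 37 = -1961$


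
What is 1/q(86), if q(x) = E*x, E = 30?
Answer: 1/2580 ≈ 0.00038760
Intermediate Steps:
q(x) = 30*x
1/q(86) = 1/(30*86) = 1/2580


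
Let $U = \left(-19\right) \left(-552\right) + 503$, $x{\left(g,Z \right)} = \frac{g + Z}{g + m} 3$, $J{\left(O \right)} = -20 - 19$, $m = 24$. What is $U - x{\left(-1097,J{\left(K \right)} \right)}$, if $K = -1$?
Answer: $\frac{11789935}{1073} \approx 10988.0$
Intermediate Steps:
$J{\left(O \right)} = -39$
$x{\left(g,Z \right)} = \frac{3 \left(Z + g\right)}{24 + g}$ ($x{\left(g,Z \right)} = \frac{g + Z}{g + 24} \cdot 3 = \frac{Z + g}{24 + g} 3 = \frac{3 \left(Z + g\right)}{24 + g}$)
$U = 10991$ ($U = 10488 + 503 = 10991$)
$U - x{\left(-1097,J{\left(K \right)} \right)} = 10991 - \frac{3 \left(-39 - 1097\right)}{24 - 1097} = 10991 - 3 \frac{1}{-1073} \left(-1136\right) = 10991 - 3 \left(- \frac{1}{1073}\right) \left(-1136\right) = 10991 - \frac{3408}{1073} = \frac{11789935}{1073}$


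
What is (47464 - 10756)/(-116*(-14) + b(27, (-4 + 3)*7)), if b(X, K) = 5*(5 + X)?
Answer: 9177/446 ≈ 20.576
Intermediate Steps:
b(X, K) = 25 + 5*X
(47464 - 10756)/(-116*(-14) + b(27, (-4 + 3)*7)) = (47464 - 10756)/(-116*(-14) + (25 + 5*27)) = 36708/(1624 + (25 + 135)) = 36708/(1624 + 160) = 36708/1784 = 36708*(1/1784) = 9177/446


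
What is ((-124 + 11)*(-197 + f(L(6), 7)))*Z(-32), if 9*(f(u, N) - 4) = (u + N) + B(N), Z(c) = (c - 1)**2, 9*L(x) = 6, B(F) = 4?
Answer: 70771448/3 ≈ 2.3590e+7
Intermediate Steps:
L(x) = 2/3 (L(x) = (1/9)*6 = 2/3)
Z(c) = (-1 + c)**2
f(u, N) = 40/9 + N/9 + u/9 (f(u, N) = 4 + ((u + N) + 4)/9 = 4 + ((N + u) + 4)/9 = 4 + (4 + N + u)/9 = 4 + (4/9 + N/9 + u/9) = 40/9 + N/9 + u/9)
((-124 + 11)*(-197 + f(L(6), 7)))*Z(-32) = ((-124 + 11)*(-197 + (40/9 + (1/9)*7 + (1/9)*(2/3))))*(-1 - 32)**2 = -113*(-197 + (40/9 + 7/9 + 2/27))*(-33)**2 = -113*(-197 + 143/27)*1089 = -113*(-5176/27)*1089 = (584888/27)*1089 = 70771448/3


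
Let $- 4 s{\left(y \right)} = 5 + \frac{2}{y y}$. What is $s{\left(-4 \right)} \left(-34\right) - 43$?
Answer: $\frac{9}{16} \approx 0.5625$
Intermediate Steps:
$s{\left(y \right)} = - \frac{5}{4} - \frac{1}{2 y^{2}}$ ($s{\left(y \right)} = - \frac{5 + \frac{2}{y y}}{4} = - \frac{5 + \frac{2}{y^{2}}}{4} = - \frac{5}{4} - \frac{1}{2 y^{2}}$)
$s{\left(-4 \right)} \left(-34\right) - 43 = \left(- \frac{5}{4} - \frac{1}{2 \cdot 16}\right) \left(-34\right) - 43 = \left(- \frac{5}{4} - \frac{1}{32}\right) \left(-34\right) - 43 = \left(- \frac{41}{32}\right) \left(-34\right) - 43 = \frac{697}{16} - 43 = \frac{9}{16}$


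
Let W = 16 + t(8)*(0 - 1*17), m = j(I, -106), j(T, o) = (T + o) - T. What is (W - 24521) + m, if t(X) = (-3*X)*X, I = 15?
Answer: -21347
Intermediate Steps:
j(T, o) = o
t(X) = -3*X²
m = -106
W = 3280 (W = 16 + (-3*8²)*(0 - 1*17) = 16 + (-3*64)*(0 - 17) = 16 - 192*(-17) = 16 + 3264 = 3280)
(W - 24521) + m = (3280 - 24521) - 106 = -21241 - 106 = -21347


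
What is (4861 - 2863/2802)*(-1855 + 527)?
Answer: -9042125576/1401 ≈ -6.4540e+6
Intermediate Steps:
(4861 - 2863/2802)*(-1855 + 527) = (4861 - 2863*1/2802)*(-1328) = (4861 - 2863/2802)*(-1328) = (13617659/2802)*(-1328) = -9042125576/1401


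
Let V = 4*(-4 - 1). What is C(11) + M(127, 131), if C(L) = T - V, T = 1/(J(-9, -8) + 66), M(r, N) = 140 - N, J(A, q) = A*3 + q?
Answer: 900/31 ≈ 29.032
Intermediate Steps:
J(A, q) = q + 3*A (J(A, q) = 3*A + q = q + 3*A)
V = -20 (V = 4*(-5) = -20)
T = 1/31 (T = 1/((-8 + 3*(-9)) + 66) = 1/((-8 - 27) + 66) = 1/(-35 + 66) = 1/31 ≈ 0.032258)
C(L) = 621/31 (C(L) = 1/31 - 1*(-20) = 1/31 + 20 = 621/31)
C(11) + M(127, 131) = 621/31 + (140 - 1*131) = 621/31 + (140 - 131) = 621/31 + 9 = 900/31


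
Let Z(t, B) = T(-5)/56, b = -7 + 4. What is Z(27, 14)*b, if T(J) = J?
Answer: 15/56 ≈ 0.26786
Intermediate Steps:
b = -3
Z(t, B) = -5/56
Z(27, 14)*b = -5/56*(-3) = 15/56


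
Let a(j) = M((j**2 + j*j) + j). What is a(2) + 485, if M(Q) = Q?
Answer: 495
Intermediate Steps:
a(j) = j + 2*j**2 (a(j) = (j**2 + j*j) + j = (j**2 + j**2) + j = 2*j**2 + j = j + 2*j**2)
a(2) + 485 = 2*(1 + 2*2) + 485 = 2*(1 + 4) + 485 = 2*5 + 485 = 10 + 485 = 495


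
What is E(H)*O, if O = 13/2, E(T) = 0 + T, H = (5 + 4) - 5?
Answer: 26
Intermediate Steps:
H = 4 (H = 9 - 5 = 4)
E(T) = T
O = 13/2 (O = 13*(½) = 13/2 ≈ 6.5000)
E(H)*O = 4*(13/2) = 26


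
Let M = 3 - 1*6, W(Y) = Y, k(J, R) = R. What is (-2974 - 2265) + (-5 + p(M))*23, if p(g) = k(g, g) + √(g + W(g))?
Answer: -5423 + 23*I*√6 ≈ -5423.0 + 56.338*I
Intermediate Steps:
M = -3 (M = 3 - 6 = -3)
p(g) = g + √2*√g (p(g) = g + √(g + g) = g + √(2*g) = g + √2*√g)
(-2974 - 2265) + (-5 + p(M))*23 = (-2974 - 2265) + (-5 + (-3 + √2*√(-3)))*23 = -5239 + (-5 + (-3 + √2*(I*√3)))*23 = -5239 + (-5 + (-3 + I*√6))*23 = -5239 + (-8 + I*√6)*23 = -5239 + (-184 + 23*I*√6) = -5423 + 23*I*√6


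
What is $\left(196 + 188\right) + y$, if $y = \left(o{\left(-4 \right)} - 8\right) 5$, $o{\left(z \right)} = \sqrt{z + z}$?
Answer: $344 + 10 i \sqrt{2} \approx 344.0 + 14.142 i$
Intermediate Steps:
$o{\left(z \right)} = \sqrt{2} \sqrt{z}$ ($o{\left(z \right)} = \sqrt{2 z} = \sqrt{2} \sqrt{z}$)
$y = -40 + 10 i \sqrt{2}$ ($y = \left(\sqrt{2} \sqrt{-4} - 8\right) 5 = \left(\sqrt{2} \cdot 2 i - 8\right) 5 = \left(2 i \sqrt{2} - 8\right) 5 = \left(-8 + 2 i \sqrt{2}\right) 5 = -40 + 10 i \sqrt{2} \approx -40.0 + 14.142 i$)
$\left(196 + 188\right) + y = \left(196 + 188\right) - \left(40 - 10 i \sqrt{2}\right) = 384 - \left(40 - 10 i \sqrt{2}\right) = 344 + 10 i \sqrt{2}$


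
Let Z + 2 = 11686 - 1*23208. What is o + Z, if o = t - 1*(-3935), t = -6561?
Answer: -14150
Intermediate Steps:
o = -2626 (o = -6561 - 1*(-3935) = -6561 + 3935 = -2626)
Z = -11524 (Z = -2 + (11686 - 1*23208) = -2 + (11686 - 23208) = -2 - 11522 = -11524)
o + Z = -2626 - 11524 = -14150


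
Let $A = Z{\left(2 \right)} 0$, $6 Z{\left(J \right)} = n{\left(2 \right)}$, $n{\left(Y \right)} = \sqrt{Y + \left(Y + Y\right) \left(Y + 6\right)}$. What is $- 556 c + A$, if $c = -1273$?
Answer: $707788$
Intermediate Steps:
$n{\left(Y \right)} = \sqrt{Y + 2 Y \left(6 + Y\right)}$
$Z{\left(J \right)} = \frac{\sqrt{34}}{6}$ ($Z{\left(J \right)} = \frac{\sqrt{2 \left(13 + 2 \cdot 2\right)}}{6} = \frac{\sqrt{2 \left(13 + 4\right)}}{6} = \frac{\sqrt{2 \cdot 17}}{6} = \frac{\sqrt{34}}{6}$)
$A = 0$ ($A = \frac{\sqrt{34}}{6} \cdot 0 = 0$)
$- 556 c + A = \left(-556\right) \left(-1273\right) + 0 = 707788 + 0 = 707788$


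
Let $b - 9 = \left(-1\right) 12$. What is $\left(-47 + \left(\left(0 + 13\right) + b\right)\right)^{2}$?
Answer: $1369$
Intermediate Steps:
$b = -3$ ($b = 9 - 12 = -3$)
$\left(-47 + \left(\left(0 + 13\right) + b\right)\right)^{2} = \left(-47 + \left(\left(0 + 13\right) - 3\right)\right)^{2} = \left(-47 + \left(13 - 3\right)\right)^{2} = \left(-47 + 10\right)^{2} = \left(-37\right)^{2} = 1369$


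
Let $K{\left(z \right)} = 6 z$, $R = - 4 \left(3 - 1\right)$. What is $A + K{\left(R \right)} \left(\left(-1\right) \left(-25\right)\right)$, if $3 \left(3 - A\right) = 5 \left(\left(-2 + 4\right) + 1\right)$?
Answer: $-1202$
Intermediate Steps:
$R = -8$ ($R = \left(-4\right) 2 = -8$)
$A = -2$ ($A = 3 - \frac{5 \left(\left(-2 + 4\right) + 1\right)}{3} = 3 - \frac{5 \left(2 + 1\right)}{3} = 3 - \frac{5 \cdot 3}{3} = 3 - 5 = -2$)
$A + K{\left(R \right)} \left(\left(-1\right) \left(-25\right)\right) = -2 + 6 \left(-8\right) \left(\left(-1\right) \left(-25\right)\right) = -2 - 1200 = -1202$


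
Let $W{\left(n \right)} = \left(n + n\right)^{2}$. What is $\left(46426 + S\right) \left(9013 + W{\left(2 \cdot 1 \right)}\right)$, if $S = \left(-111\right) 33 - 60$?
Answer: $385565387$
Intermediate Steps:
$W{\left(n \right)} = 4 n^{2}$ ($W{\left(n \right)} = \left(2 n\right)^{2} = 4 n^{2}$)
$S = -3723$ ($S = -3663 - 60 = -3723$)
$\left(46426 + S\right) \left(9013 + W{\left(2 \cdot 1 \right)}\right) = \left(46426 - 3723\right) \left(9013 + 4 \left(2 \cdot 1\right)^{2}\right) = 42703 \left(9013 + 4 \cdot 2^{2}\right) = 42703 \left(9013 + 4 \cdot 4\right) = 42703 \left(9013 + 16\right) = 42703 \cdot 9029 = 385565387$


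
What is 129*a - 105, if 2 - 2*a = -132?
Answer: 8538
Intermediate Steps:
a = 67 (a = 1 - ½*(-132) = 1 + 66 = 67)
129*a - 105 = 129*67 - 105 = 8643 - 105 = 8538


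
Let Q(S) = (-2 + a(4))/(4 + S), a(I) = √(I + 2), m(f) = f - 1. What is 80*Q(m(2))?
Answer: -32 + 16*√6 ≈ 7.1918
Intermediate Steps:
m(f) = -1 + f
a(I) = √(2 + I)
Q(S) = (-2 + √6)/(4 + S) (Q(S) = (-2 + √(2 + 4))/(4 + S) = (-2 + √6)/(4 + S))
80*Q(m(2)) = 80*((-2 + √6)/(4 + (-1 + 2))) = 80*((-2 + √6)/(4 + 1)) = 80*((-2 + √6)/5) = 80*(-⅖ + √6/5) = -32 + 16*√6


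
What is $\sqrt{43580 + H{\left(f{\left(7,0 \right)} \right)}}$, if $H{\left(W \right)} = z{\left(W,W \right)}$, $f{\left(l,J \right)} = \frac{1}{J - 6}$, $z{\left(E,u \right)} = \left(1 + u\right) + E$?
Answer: $\frac{\sqrt{392226}}{3} \approx 208.76$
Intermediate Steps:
$z{\left(E,u \right)} = 1 + E + u$
$f{\left(l,J \right)} = \frac{1}{-6 + J}$
$H{\left(W \right)} = 1 + 2 W$ ($H{\left(W \right)} = 1 + W + W = 1 + 2 W$)
$\sqrt{43580 + H{\left(f{\left(7,0 \right)} \right)}} = \sqrt{43580 + \left(1 + \frac{2}{-6 + 0}\right)} = \sqrt{43580 + \left(1 + \frac{2}{-6}\right)} = \sqrt{43580 + \left(1 + 2 \left(- \frac{1}{6}\right)\right)} = \sqrt{43580 + \left(1 - \frac{1}{3}\right)} = \sqrt{43580 + \frac{2}{3}} = \sqrt{\frac{130742}{3}} = \frac{\sqrt{392226}}{3}$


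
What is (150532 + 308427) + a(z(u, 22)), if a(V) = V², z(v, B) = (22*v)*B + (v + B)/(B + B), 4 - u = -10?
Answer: 5612491064/121 ≈ 4.6384e+7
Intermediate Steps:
u = 14 (u = 4 - 1*(-10) = 4 + 10 = 14)
z(v, B) = (B + v)/(2*B) + 22*B*v (z(v, B) = 22*B*v + (B + v)/((2*B)) = 22*B*v + (B + v)*(1/(2*B)) = 22*B*v + (B + v)/(2*B) = (B + v)/(2*B) + 22*B*v)
(150532 + 308427) + a(z(u, 22)) = (150532 + 308427) + ((½)*(14 + 22*(1 + 44*22*14))/22)² = 458959 + ((½)*(1/22)*(14 + 22*(1 + 13552)))² = 458959 + ((½)*(1/22)*(14 + 22*13553))² = 458959 + ((½)*(1/22)*(14 + 298166))² = 458959 + ((½)*(1/22)*298180)² = 458959 + (74545/11)² = 458959 + 5556957025/121 = 5612491064/121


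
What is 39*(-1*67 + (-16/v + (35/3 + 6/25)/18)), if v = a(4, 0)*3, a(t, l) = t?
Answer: -1187641/450 ≈ -2639.2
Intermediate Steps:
v = 12 (v = 4*3 = 12)
39*(-1*67 + (-16/v + (35/3 + 6/25)/18)) = 39*(-1*67 + (-16/12 + (35/3 + 6/25)/18)) = 39*(-67 + (-16*1/12 + (35*(⅓) + 6*(1/25))*(1/18))) = 39*(-67 + (-4/3 + (35/3 + 6/25)*(1/18))) = 39*(-67 + (-4/3 + (893/75)*(1/18))) = 39*(-67 + (-4/3 + 893/1350)) = 39*(-67 - 907/1350) = 39*(-91357/1350) = -1187641/450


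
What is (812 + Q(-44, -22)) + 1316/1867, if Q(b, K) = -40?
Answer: 1442640/1867 ≈ 772.71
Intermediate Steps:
(812 + Q(-44, -22)) + 1316/1867 = (812 - 40) + 1316/1867 = 772 + 1316*(1/1867) = 772 + 1316/1867 = 1442640/1867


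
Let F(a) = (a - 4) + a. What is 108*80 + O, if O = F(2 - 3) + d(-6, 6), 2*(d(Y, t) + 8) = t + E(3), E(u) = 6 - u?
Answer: 17261/2 ≈ 8630.5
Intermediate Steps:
d(Y, t) = -13/2 + t/2 (d(Y, t) = -8 + (t + (6 - 1*3))/2 = -8 + (t + (6 - 3))/2 = -8 + (t + 3)/2 = -8 + (3 + t)/2 = -8 + (3/2 + t/2) = -13/2 + t/2)
F(a) = -4 + 2*a (F(a) = (-4 + a) + a = -4 + 2*a)
O = -19/2 (O = (-4 + 2*(2 - 3)) + (-13/2 + (½)*6) = (-4 + 2*(-1)) + (-13/2 + 3) = (-4 - 2) - 7/2 = -6 - 7/2 = -19/2 ≈ -9.5000)
108*80 + O = 108*80 - 19/2 = 8640 - 19/2 = 17261/2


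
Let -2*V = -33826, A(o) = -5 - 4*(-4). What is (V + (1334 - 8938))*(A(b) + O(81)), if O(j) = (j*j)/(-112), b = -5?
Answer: -49607661/112 ≈ -4.4293e+5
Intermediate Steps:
A(o) = 11 (A(o) = -5 + 16 = 11)
V = 16913 (V = -1/2*(-33826) = 16913)
O(j) = -j**2/112 (O(j) = j**2*(-1/112) = -j**2/112)
(V + (1334 - 8938))*(A(b) + O(81)) = (16913 + (1334 - 8938))*(11 - 1/112*81**2) = (16913 - 7604)*(11 - 1/112*6561) = 9309*(11 - 6561/112) = 9309*(-5329/112) = -49607661/112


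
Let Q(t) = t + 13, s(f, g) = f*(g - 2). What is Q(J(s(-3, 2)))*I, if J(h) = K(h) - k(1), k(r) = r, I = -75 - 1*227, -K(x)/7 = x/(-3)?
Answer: -3624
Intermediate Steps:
s(f, g) = f*(-2 + g)
K(x) = 7*x/3 (K(x) = -7*x/(-3) = -7*x*(-1)/3 = -(-7)*x/3 = 7*x/3)
I = -302 (I = -75 - 227 = -302)
J(h) = -1 + 7*h/3 (J(h) = 7*h/3 - 1*1 = 7*h/3 - 1 = -1 + 7*h/3)
Q(t) = 13 + t
Q(J(s(-3, 2)))*I = (13 + (-1 + 7*(-3*(-2 + 2))/3))*(-302) = (13 + (-1 + 7*(-3*0)/3))*(-302) = (13 + (-1 + (7/3)*0))*(-302) = (13 + (-1 + 0))*(-302) = (13 - 1)*(-302) = 12*(-302) = -3624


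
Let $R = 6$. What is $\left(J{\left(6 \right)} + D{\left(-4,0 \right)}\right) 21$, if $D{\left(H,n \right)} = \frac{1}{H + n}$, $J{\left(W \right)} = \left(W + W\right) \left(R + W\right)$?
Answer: $\frac{12075}{4} \approx 3018.8$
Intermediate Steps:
$J{\left(W \right)} = 2 W \left(6 + W\right)$ ($J{\left(W \right)} = \left(W + W\right) \left(6 + W\right) = 2 W \left(6 + W\right)$)
$\left(J{\left(6 \right)} + D{\left(-4,0 \right)}\right) 21 = \left(2 \cdot 6 \left(6 + 6\right) + \frac{1}{-4 + 0}\right) 21 = \left(2 \cdot 6 \cdot 12 + \frac{1}{-4}\right) 21 = \left(144 - \frac{1}{4}\right) 21 = \frac{575}{4} \cdot 21 = \frac{12075}{4}$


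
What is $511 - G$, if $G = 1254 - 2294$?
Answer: $1551$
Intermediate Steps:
$G = -1040$ ($G = 1254 - 2294 = -1040$)
$511 - G = 511 - -1040 = 511 + 1040 = 1551$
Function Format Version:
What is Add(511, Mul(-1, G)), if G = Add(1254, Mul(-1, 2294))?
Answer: 1551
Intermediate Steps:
G = -1040 (G = Add(1254, -2294) = -1040)
Add(511, Mul(-1, G)) = Add(511, Mul(-1, -1040)) = Add(511, 1040) = 1551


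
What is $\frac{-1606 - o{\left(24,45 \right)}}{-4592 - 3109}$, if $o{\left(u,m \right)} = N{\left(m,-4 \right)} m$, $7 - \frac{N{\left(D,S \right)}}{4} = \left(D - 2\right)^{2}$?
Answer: $- \frac{329954}{7701} \approx -42.846$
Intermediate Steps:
$N{\left(D,S \right)} = 28 - 4 \left(-2 + D\right)^{2}$ ($N{\left(D,S \right)} = 28 - 4 \left(D - 2\right)^{2} = 28 - 4 \left(-2 + D\right)^{2}$)
$o{\left(u,m \right)} = m \left(28 - 4 \left(-2 + m\right)^{2}\right)$ ($o{\left(u,m \right)} = \left(28 - 4 \left(-2 + m\right)^{2}\right) m = m \left(28 - 4 \left(-2 + m\right)^{2}\right)$)
$\frac{-1606 - o{\left(24,45 \right)}}{-4592 - 3109} = \frac{-1606 - \left(-4\right) 45 \left(-7 + \left(-2 + 45\right)^{2}\right)}{-4592 - 3109} = \frac{-1606 - \left(-4\right) 45 \left(-7 + 43^{2}\right)}{-7701} = \left(-1606 - \left(-4\right) 45 \left(-7 + 1849\right)\right) \left(- \frac{1}{7701}\right) = \left(-1606 - \left(-4\right) 45 \cdot 1842\right) \left(- \frac{1}{7701}\right) = \left(-1606 - -331560\right) \left(- \frac{1}{7701}\right) = \left(-1606 + 331560\right) \left(- \frac{1}{7701}\right) = 329954 \left(- \frac{1}{7701}\right) = - \frac{329954}{7701}$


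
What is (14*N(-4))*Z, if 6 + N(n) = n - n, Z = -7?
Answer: 588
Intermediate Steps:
N(n) = -6 (N(n) = -6 + (n - n) = -6 + 0 = -6)
(14*N(-4))*Z = (14*(-6))*(-7) = -84*(-7) = 588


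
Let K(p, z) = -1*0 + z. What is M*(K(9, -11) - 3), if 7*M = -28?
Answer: 56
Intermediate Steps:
M = -4 (M = (⅐)*(-28) = -4)
K(p, z) = z (K(p, z) = 0 + z = z)
M*(K(9, -11) - 3) = -4*(-11 - 3) = -4*(-14) = 56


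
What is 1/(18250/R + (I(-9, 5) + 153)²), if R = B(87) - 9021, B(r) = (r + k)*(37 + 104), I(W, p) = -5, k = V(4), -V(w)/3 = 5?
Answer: 1131/24791674 ≈ 4.5620e-5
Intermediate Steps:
V(w) = -15 (V(w) = -3*5 = -15)
k = -15
B(r) = -2115 + 141*r (B(r) = (r - 15)*(37 + 104) = (-15 + r)*141 = -2115 + 141*r)
R = 1131 (R = (-2115 + 141*87) - 9021 = (-2115 + 12267) - 9021 = 10152 - 9021 = 1131)
1/(18250/R + (I(-9, 5) + 153)²) = 1/(18250/1131 + (-5 + 153)²) = 1/(18250*(1/1131) + 148²) = 1/(18250/1131 + 21904) = 1/(24791674/1131) = 1131/24791674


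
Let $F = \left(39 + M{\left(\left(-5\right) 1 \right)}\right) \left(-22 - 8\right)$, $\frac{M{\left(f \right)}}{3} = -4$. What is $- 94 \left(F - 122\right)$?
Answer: $87608$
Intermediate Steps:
$M{\left(f \right)} = -12$ ($M{\left(f \right)} = 3 \left(-4\right) = -12$)
$F = -810$ ($F = \left(39 - 12\right) \left(-22 - 8\right) = 27 \left(-30\right) = -810$)
$- 94 \left(F - 122\right) = - 94 \left(-810 - 122\right) = \left(-94\right) \left(-932\right) = 87608$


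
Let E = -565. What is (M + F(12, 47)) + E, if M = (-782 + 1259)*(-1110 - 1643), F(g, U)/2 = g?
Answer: -1313722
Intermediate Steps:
F(g, U) = 2*g
M = -1313181 (M = 477*(-2753) = -1313181)
(M + F(12, 47)) + E = (-1313181 + 2*12) - 565 = (-1313181 + 24) - 565 = -1313157 - 565 = -1313722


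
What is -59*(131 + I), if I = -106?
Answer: -1475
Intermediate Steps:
-59*(131 + I) = -59*(131 - 106) = -59*25 = -1475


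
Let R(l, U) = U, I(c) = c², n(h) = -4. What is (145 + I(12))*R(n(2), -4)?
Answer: -1156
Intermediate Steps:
(145 + I(12))*R(n(2), -4) = (145 + 12²)*(-4) = (145 + 144)*(-4) = 289*(-4) = -1156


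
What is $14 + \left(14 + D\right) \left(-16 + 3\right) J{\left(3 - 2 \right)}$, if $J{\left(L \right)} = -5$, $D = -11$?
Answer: $209$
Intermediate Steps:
$14 + \left(14 + D\right) \left(-16 + 3\right) J{\left(3 - 2 \right)} = 14 + \left(14 - 11\right) \left(-16 + 3\right) \left(-5\right) = 14 + 3 \left(-13\right) \left(-5\right) = 14 - -195 = 14 + 195 = 209$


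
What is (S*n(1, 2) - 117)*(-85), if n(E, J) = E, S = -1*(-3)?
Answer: 9690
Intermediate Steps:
S = 3
(S*n(1, 2) - 117)*(-85) = (3*1 - 117)*(-85) = (3 - 117)*(-85) = -114*(-85) = 9690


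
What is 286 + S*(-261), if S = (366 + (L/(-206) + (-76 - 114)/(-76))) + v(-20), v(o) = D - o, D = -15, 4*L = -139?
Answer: -80127019/824 ≈ -97242.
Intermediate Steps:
L = -139/4 (L = (1/4)*(-139) = -139/4 ≈ -34.750)
v(o) = -15 - o
S = 307903/824 (S = (366 + (-139/4/(-206) + (-76 - 114)/(-76))) + (-15 - 1*(-20)) = (366 + (-139/4*(-1/206) - 190*(-1/76))) + (-15 + 20) = (366 + (139/824 + 5/2)) + 5 = (366 + 2199/824) + 5 = 303783/824 + 5 = 307903/824 ≈ 373.67)
286 + S*(-261) = 286 + (307903/824)*(-261) = 286 - 80362683/824 = -80127019/824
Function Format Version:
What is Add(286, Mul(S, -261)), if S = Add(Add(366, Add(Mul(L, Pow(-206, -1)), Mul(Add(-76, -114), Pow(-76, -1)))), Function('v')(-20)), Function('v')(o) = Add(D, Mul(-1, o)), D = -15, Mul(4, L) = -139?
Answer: Rational(-80127019, 824) ≈ -97242.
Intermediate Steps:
L = Rational(-139, 4) (L = Mul(Rational(1, 4), -139) = Rational(-139, 4) ≈ -34.750)
Function('v')(o) = Add(-15, Mul(-1, o))
S = Rational(307903, 824) (S = Add(Add(366, Add(Mul(Rational(-139, 4), Pow(-206, -1)), Mul(Add(-76, -114), Pow(-76, -1)))), Add(-15, Mul(-1, -20))) = Add(Add(366, Add(Mul(Rational(-139, 4), Rational(-1, 206)), Mul(-190, Rational(-1, 76)))), Add(-15, 20)) = Add(Add(366, Add(Rational(139, 824), Rational(5, 2))), 5) = Add(Add(366, Rational(2199, 824)), 5) = Add(Rational(303783, 824), 5) = Rational(307903, 824) ≈ 373.67)
Add(286, Mul(S, -261)) = Add(286, Mul(Rational(307903, 824), -261)) = Add(286, Rational(-80362683, 824)) = Rational(-80127019, 824)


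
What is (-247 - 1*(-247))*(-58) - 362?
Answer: -362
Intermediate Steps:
(-247 - 1*(-247))*(-58) - 362 = (-247 + 247)*(-58) - 362 = 0*(-58) - 362 = 0 - 362 = -362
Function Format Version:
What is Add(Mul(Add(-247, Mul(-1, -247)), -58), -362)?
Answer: -362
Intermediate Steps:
Add(Mul(Add(-247, Mul(-1, -247)), -58), -362) = Add(Mul(Add(-247, 247), -58), -362) = Add(Mul(0, -58), -362) = Add(0, -362) = -362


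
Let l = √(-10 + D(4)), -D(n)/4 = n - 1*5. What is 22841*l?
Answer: 22841*I*√6 ≈ 55949.0*I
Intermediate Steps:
D(n) = 20 - 4*n (D(n) = -4*(n - 1*5) = -4*(n - 5) = -4*(-5 + n) = 20 - 4*n)
l = I*√6 (l = √(-10 + (20 - 4*4)) = √(-10 + (20 - 16)) = √(-10 + 4) = √(-6) = I*√6 ≈ 2.4495*I)
22841*l = 22841*(I*√6) = 22841*I*√6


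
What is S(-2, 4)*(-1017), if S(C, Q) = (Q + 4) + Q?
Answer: -12204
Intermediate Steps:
S(C, Q) = 4 + 2*Q (S(C, Q) = (4 + Q) + Q = 4 + 2*Q)
S(-2, 4)*(-1017) = (4 + 2*4)*(-1017) = (4 + 8)*(-1017) = 12*(-1017) = -12204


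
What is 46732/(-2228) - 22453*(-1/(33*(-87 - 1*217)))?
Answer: -129710177/5587824 ≈ -23.213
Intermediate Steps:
46732/(-2228) - 22453*(-1/(33*(-87 - 1*217))) = 46732*(-1/2228) - 22453*(-1/(33*(-87 - 217))) = -11683/557 - 22453/((-304*(-33))) = -11683/557 - 22453/10032 = -129710177/5587824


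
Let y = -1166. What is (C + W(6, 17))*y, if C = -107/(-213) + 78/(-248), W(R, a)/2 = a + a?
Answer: -1049969591/13206 ≈ -79507.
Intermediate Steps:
W(R, a) = 4*a (W(R, a) = 2*(a + a) = 2*(2*a) = 4*a)
C = 4961/26412 (C = -107*(-1/213) + 78*(-1/248) = 107/213 - 39/124 = 4961/26412 ≈ 0.18783)
(C + W(6, 17))*y = (4961/26412 + 4*17)*(-1166) = (4961/26412 + 68)*(-1166) = (1800977/26412)*(-1166) = -1049969591/13206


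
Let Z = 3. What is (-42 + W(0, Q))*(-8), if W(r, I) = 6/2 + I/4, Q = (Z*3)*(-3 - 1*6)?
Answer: 474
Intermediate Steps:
Q = -81 (Q = (3*3)*(-3 - 1*6) = 9*(-3 - 6) = 9*(-9) = -81)
W(r, I) = 3 + I/4 (W(r, I) = 6*(1/2) + I*(1/4) = 3 + I/4)
(-42 + W(0, Q))*(-8) = (-42 + (3 + (1/4)*(-81)))*(-8) = (-42 + (3 - 81/4))*(-8) = (-42 - 69/4)*(-8) = -237/4*(-8) = 474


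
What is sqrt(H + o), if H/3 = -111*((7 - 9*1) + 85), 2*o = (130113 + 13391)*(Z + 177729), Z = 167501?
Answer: sqrt(24770915321) ≈ 1.5739e+5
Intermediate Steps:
o = 24770942960 (o = ((130113 + 13391)*(167501 + 177729))/2 = (143504*345230)/2 = (1/2)*49541885920 = 24770942960)
H = -27639 (H = 3*(-111*((7 - 9*1) + 85)) = 3*(-111*((7 - 9) + 85)) = 3*(-111*(-2 + 85)) = 3*(-111*83) = 3*(-9213) = -27639)
sqrt(H + o) = sqrt(-27639 + 24770942960) = sqrt(24770915321)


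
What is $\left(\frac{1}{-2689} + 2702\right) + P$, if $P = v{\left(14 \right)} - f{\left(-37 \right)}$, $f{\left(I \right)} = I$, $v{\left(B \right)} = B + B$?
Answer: $\frac{7440462}{2689} \approx 2767.0$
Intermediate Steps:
$v{\left(B \right)} = 2 B$
$P = 65$ ($P = 2 \cdot 14 - -37 = 28 + 37 = 65$)
$\left(\frac{1}{-2689} + 2702\right) + P = \left(\frac{1}{-2689} + 2702\right) + 65 = \left(- \frac{1}{2689} + 2702\right) + 65 = \frac{7265677}{2689} + 65 = \frac{7440462}{2689}$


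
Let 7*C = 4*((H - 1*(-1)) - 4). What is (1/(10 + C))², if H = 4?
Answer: 49/5476 ≈ 0.0089481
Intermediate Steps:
C = 4/7 (C = (4*((4 - 1*(-1)) - 4))/7 = (4*((4 + 1) - 4))/7 = (4*(5 - 4))/7 = (4*1)/7 = (⅐)*4 = 4/7 ≈ 0.57143)
(1/(10 + C))² = (1/(10 + 4/7))² = (1/(74/7))² = (7/74)² = 49/5476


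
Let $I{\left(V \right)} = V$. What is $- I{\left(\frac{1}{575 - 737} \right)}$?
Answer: $\frac{1}{162} \approx 0.0061728$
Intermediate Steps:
$- I{\left(\frac{1}{575 - 737} \right)} = - \frac{1}{575 - 737} = - \frac{1}{-162} = \left(-1\right) \left(- \frac{1}{162}\right) = \frac{1}{162}$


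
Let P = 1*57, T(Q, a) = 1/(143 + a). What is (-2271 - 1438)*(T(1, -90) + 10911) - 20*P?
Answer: -2144915776/53 ≈ -4.0470e+7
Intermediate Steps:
P = 57
(-2271 - 1438)*(T(1, -90) + 10911) - 20*P = (-2271 - 1438)*(1/(143 - 90) + 10911) - 20*57 = -3709*(1/53 + 10911) - 1*1140 = -3709*(1/53 + 10911) - 1140 = -3709*578284/53 - 1140 = -2144855356/53 - 1140 = -2144915776/53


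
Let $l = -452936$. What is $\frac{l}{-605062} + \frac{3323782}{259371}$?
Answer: $\frac{152040903410}{11209681143} \approx 13.563$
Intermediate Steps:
$\frac{l}{-605062} + \frac{3323782}{259371} = - \frac{452936}{-605062} + \frac{3323782}{259371} = \left(-452936\right) \left(- \frac{1}{605062}\right) + 3323782 \cdot \frac{1}{259371} = \frac{226468}{302531} + \frac{474826}{37053} = \frac{152040903410}{11209681143}$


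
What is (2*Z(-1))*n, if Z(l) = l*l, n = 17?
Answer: 34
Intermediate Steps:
Z(l) = l**2
(2*Z(-1))*n = (2*(-1)**2)*17 = (2*1)*17 = 2*17 = 34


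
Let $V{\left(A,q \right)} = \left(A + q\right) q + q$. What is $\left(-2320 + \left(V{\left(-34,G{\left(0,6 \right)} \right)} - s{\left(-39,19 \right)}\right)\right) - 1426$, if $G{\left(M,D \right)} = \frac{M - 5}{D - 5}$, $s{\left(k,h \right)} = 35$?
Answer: $-3591$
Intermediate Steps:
$G{\left(M,D \right)} = \frac{-5 + M}{-5 + D}$
$V{\left(A,q \right)} = q + q \left(A + q\right)$ ($V{\left(A,q \right)} = q \left(A + q\right) + q = q + q \left(A + q\right)$)
$\left(-2320 + \left(V{\left(-34,G{\left(0,6 \right)} \right)} - s{\left(-39,19 \right)}\right)\right) - 1426 = \left(-2320 - \left(35 - \frac{-5 + 0}{-5 + 6} \left(1 - 34 + \frac{-5 + 0}{-5 + 6}\right)\right)\right) - 1426 = \left(-2320 - \left(35 - 1^{-1} \left(-5\right) \left(1 - 34 + 1^{-1} \left(-5\right)\right)\right)\right) - 1426 = \left(-2320 - \left(35 - 1 \left(-5\right) \left(1 - 34 + 1 \left(-5\right)\right)\right)\right) - 1426 = \left(-2320 - \left(35 + 5 \left(1 - 34 - 5\right)\right)\right) - 1426 = \left(-2320 - -155\right) - 1426 = \left(-2320 + \left(190 - 35\right)\right) - 1426 = \left(-2320 + 155\right) - 1426 = -2165 - 1426 = -3591$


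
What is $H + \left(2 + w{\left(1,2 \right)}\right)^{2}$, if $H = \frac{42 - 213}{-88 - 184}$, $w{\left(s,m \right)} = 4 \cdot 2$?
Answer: $\frac{27371}{272} \approx 100.63$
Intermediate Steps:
$w{\left(s,m \right)} = 8$
$H = \frac{171}{272}$ ($H = - \frac{171}{-272} = \left(-171\right) \left(- \frac{1}{272}\right) = \frac{171}{272} \approx 0.62868$)
$H + \left(2 + w{\left(1,2 \right)}\right)^{2} = \frac{171}{272} + \left(2 + 8\right)^{2} = \frac{171}{272} + 10^{2} = \frac{171}{272} + 100 = \frac{27371}{272}$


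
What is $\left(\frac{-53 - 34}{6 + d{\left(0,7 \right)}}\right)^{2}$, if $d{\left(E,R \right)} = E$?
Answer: $\frac{841}{4} \approx 210.25$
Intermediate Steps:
$\left(\frac{-53 - 34}{6 + d{\left(0,7 \right)}}\right)^{2} = \left(\frac{-53 - 34}{6 + 0}\right)^{2} = \left(- \frac{87}{6}\right)^{2} = \left(\left(-87\right) \frac{1}{6}\right)^{2} = \left(- \frac{29}{2}\right)^{2} = \frac{841}{4}$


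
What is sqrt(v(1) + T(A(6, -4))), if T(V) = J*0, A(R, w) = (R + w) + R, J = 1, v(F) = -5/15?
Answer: I*sqrt(3)/3 ≈ 0.57735*I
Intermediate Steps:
v(F) = -1/3 (v(F) = -5*1/15 = -1/3)
A(R, w) = w + 2*R
T(V) = 0 (T(V) = 1*0 = 0)
sqrt(v(1) + T(A(6, -4))) = sqrt(-1/3 + 0) = sqrt(-1/3) = I*sqrt(3)/3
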